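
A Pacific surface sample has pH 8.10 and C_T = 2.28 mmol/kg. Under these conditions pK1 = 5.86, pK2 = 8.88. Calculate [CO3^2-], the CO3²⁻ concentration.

α₂ = 1 / (1 + [H⁺]/K2 + [H⁺]²/(K1K2)) = 1 / (1 + 10^+0.78 + 10^-1.46)
   = 1 / (1 + 6.0256 + 0.034674) = 1/7.0603 = 0.1416
[CO3²⁻] = α₂ × DIC = 0.1416 × 2.28 = 0.323 mmol/kg

[CO3²⁻] = 0.323 mmol/kg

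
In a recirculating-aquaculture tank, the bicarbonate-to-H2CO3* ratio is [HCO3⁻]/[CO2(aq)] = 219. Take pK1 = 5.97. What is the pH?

pH = 8.31

From K1 = [H⁺][HCO3⁻]/[CO2(aq)]:  pH = pK1 + log₁₀([HCO3⁻]/[CO2(aq)])
log₁₀(219) = +2.340
pH = 5.97 + (+2.340) = 8.31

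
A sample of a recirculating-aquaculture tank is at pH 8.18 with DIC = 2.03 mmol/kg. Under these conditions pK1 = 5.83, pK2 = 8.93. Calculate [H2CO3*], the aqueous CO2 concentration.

α₀ = 1 / (1 + K1/[H⁺] + K1K2/[H⁺]²) = 1 / (1 + 10^+2.35 + 10^+1.60)
   = 1 / (1 + 223.87 + 39.811) = 1/264.68 = 0.003778
[CO2*] = α₀ × DIC = 0.003778 × 2.03 = 0.00767 mmol/kg = 7.67 μmol/kg

[CO2*] = 7.67 μmol/kg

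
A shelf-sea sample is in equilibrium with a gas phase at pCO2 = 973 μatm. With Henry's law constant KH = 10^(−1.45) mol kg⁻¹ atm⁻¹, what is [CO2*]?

[CO2*] = 34.5 μmol/kg

KH = 10^(−1.45) = 3.548×10^-2 mol kg⁻¹ atm⁻¹
[CO2*] = KH · pCO2 = 3.548×10^-2 × 973×10^-6 atm = 3.45×10^-5 mol/kg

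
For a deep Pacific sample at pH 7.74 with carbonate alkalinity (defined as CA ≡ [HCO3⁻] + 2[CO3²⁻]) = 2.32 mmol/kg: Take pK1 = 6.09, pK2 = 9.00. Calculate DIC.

CA = [HCO3⁻] + 2[CO3²⁻] = (α₁ + 2α₂)·DIC
At pH 7.74: [H⁺]/K1 = 10^-1.65 = 0.022387, K2/[H⁺] = 10^-1.26 = 0.054954
α₁ = 1/(1 + 0.022387 + 0.054954) = 1/1.0773 = 0.9282; α₂ = α₁·K2/[H⁺] = 0.05101
α₁ + 2α₂ = 1.0302
DIC = CA / (α₁ + 2α₂) = 2.32 / 1.0302 = 2.25 mmol/kg

DIC = 2.25 mmol/kg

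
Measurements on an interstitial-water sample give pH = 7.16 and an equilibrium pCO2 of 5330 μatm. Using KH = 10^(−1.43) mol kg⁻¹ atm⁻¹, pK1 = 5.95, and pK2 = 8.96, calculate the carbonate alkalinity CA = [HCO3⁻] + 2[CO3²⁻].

CA = 3.31 mmol/kg

[CO2*] = KH · pCO2 = 10^(−1.43) × 5330×10^-6 = 1.980×10^-4 mol/kg
α₀ = 1/(1 + K1/[H⁺] + K1K2/[H⁺]²) = 1/(1 + 10^+1.21 + 10^-0.59) = 0.05722
DIC = [CO2*]/α₀ = 1.980×10^-4 / 0.05722 = 3.461 mmol/kg
CA = (α₁ + 2α₂)·DIC = (0.9281 + 2×0.01471) × 3.461 = 3.31 mmol/kg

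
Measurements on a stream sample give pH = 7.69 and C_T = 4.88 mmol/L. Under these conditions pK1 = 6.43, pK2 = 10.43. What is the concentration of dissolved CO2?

[CO2*] = 0.254 mmol/L

α₀ = 1 / (1 + K1/[H⁺] + K1K2/[H⁺]²) = 1 / (1 + 10^+1.26 + 10^-1.48)
   = 1 / (1 + 18.197 + 0.033113) = 1/19.230 = 0.05200
[CO2*] = α₀ × DIC = 0.05200 × 4.88 = 0.254 mmol/L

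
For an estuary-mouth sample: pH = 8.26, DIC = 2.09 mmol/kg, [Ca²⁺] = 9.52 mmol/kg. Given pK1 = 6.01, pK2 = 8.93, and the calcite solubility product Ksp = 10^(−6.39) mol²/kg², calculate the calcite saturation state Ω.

α₂ = 1 / (1 + [H⁺]/K2 + [H⁺]²/(K1K2)) = 1 / (1 + 10^+0.67 + 10^-1.58)
   = 1 / (1 + 4.6774 + 0.026303) = 1/5.7037 = 0.1753
[CO3²⁻] = α₂ × DIC = 0.1753 × 2.09 = 0.3664 mmol/kg
Ksp = 10^(−6.39) = 4.074×10^-7
Ω = [Ca²⁺][CO3²⁻]/Ksp = (9.52×10^-3)(3.664×10^-4) / 4.074×10^-7 = 8.56

Ω = 8.56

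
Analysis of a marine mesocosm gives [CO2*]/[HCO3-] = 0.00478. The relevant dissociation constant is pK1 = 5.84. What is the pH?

pH = 8.16

From K1 = [H⁺][HCO3-]/[CO2*]:  pH = pK1 − log₁₀([CO2*]/[HCO3-])
log₁₀(0.00478) = -2.321
pH = 5.84 − (-2.321) = 8.16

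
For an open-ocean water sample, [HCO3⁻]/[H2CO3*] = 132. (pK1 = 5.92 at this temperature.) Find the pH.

pH = 8.04

From K1 = [H⁺][HCO3⁻]/[H2CO3*]:  pH = pK1 + log₁₀([HCO3⁻]/[H2CO3*])
log₁₀(132) = +2.121
pH = 5.92 + (+2.121) = 8.04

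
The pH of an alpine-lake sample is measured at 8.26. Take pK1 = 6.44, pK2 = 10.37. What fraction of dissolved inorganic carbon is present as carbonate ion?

α₂ = 0.00759

α₂ = 1 / (1 + [H⁺]/K2 + [H⁺]²/(K1K2)) = 1 / (1 + 10^+2.11 + 10^+0.29)
   = 1 / (1 + 128.82 + 1.9498) = 1/131.77 = 0.007589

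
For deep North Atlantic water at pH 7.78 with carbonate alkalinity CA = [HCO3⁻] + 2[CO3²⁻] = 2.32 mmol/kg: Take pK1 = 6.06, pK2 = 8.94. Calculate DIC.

CA = [HCO3⁻] + 2[CO3²⁻] = (α₁ + 2α₂)·DIC
At pH 7.78: [H⁺]/K1 = 10^-1.72 = 0.019055, K2/[H⁺] = 10^-1.16 = 0.069183
α₁ = 1/(1 + 0.019055 + 0.069183) = 1/1.0882 = 0.9189; α₂ = α₁·K2/[H⁺] = 0.06357
α₁ + 2α₂ = 1.0461
DIC = CA / (α₁ + 2α₂) = 2.32 / 1.0461 = 2.22 mmol/kg

DIC = 2.22 mmol/kg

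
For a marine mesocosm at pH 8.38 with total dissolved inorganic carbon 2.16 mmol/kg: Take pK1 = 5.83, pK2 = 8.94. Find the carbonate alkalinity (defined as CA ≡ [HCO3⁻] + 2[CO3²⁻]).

CA = 2.62 mmol/kg

CA = [HCO3⁻] + 2[CO3²⁻] = (α₁ + 2α₂)·DIC
At pH 8.38: [H⁺]/K1 = 10^-2.55 = 0.0028184, K2/[H⁺] = 10^-0.56 = 0.27542
α₁ = 1/(1 + 0.0028184 + 0.27542) = 1/1.2782 = 0.7823; α₂ = α₁·K2/[H⁺] = 0.2155
α₁ + 2α₂ = 1.2133
CA = 1.2133 × 2.16 = 2.62 mmol/kg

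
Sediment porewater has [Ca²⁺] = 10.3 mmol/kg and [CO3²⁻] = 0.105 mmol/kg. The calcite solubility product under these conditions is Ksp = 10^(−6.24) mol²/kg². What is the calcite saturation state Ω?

Ω = 1.88

Ksp = 10^(−6.24) = 5.754×10^-7
Ω = [Ca²⁺][CO3²⁻]/Ksp = (10.3×10^-3)(0.105×10^-3) / 5.754×10^-7 = 1.88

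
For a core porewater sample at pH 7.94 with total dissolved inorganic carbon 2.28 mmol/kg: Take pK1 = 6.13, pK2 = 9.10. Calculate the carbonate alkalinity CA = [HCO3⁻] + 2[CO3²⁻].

CA = 2.39 mmol/kg

CA = [HCO3⁻] + 2[CO3²⁻] = (α₁ + 2α₂)·DIC
At pH 7.94: [H⁺]/K1 = 10^-1.81 = 0.015488, K2/[H⁺] = 10^-1.16 = 0.069183
α₁ = 1/(1 + 0.015488 + 0.069183) = 1/1.0847 = 0.9219; α₂ = α₁·K2/[H⁺] = 0.06378
α₁ + 2α₂ = 1.0495
CA = 1.0495 × 2.28 = 2.39 mmol/kg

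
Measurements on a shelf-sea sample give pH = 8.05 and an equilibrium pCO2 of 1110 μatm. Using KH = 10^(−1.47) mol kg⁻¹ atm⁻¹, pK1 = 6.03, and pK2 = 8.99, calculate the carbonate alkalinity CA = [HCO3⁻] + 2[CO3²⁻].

[CO2*] = KH · pCO2 = 10^(−1.47) × 1110×10^-6 = 3.761×10^-5 mol/kg
α₀ = 1/(1 + K1/[H⁺] + K1K2/[H⁺]²) = 1/(1 + 10^+2.02 + 10^+1.08) = 0.008494
DIC = [CO2*]/α₀ = 3.761×10^-5 / 0.008494 = 4.428 mmol/kg
CA = (α₁ + 2α₂)·DIC = (0.8894 + 2×0.1021) × 4.428 = 4.84 mmol/kg

CA = 4.84 mmol/kg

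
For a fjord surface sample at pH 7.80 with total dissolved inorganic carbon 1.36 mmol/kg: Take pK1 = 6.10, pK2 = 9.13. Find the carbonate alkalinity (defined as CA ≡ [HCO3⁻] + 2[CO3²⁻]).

CA = [HCO3⁻] + 2[CO3²⁻] = (α₁ + 2α₂)·DIC
At pH 7.80: [H⁺]/K1 = 10^-1.70 = 0.019953, K2/[H⁺] = 10^-1.33 = 0.046774
α₁ = 1/(1 + 0.019953 + 0.046774) = 1/1.0667 = 0.9374; α₂ = α₁·K2/[H⁺] = 0.04385
α₁ + 2α₂ = 1.0251
CA = 1.0251 × 1.36 = 1.39 mmol/kg

CA = 1.39 mmol/kg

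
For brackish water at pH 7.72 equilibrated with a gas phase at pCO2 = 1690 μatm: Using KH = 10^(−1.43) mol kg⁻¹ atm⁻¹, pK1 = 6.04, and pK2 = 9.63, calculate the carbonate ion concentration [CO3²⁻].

[CO2*] = KH · pCO2 = 10^(−1.43) × 1690×10^-6 = 6.279×10^-5 mol/kg
α₀ = 1/(1 + K1/[H⁺] + K1K2/[H⁺]²) = 1/(1 + 10^+1.68 + 10^-0.23) = 0.02022
DIC = [CO2*]/α₀ = 6.279×10^-5 / 0.02022 = 3.105 mmol/kg
[CO3²⁻] = α₂·DIC; α₂ = 0.01191, so [CO3²⁻] = 0.01191 × 3.105 = 0.0370 mmol/kg

[CO3²⁻] = 0.0370 mmol/kg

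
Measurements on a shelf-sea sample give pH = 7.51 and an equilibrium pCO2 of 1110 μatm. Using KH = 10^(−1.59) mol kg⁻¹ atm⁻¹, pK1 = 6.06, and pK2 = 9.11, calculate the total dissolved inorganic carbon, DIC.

[CO2*] = KH · pCO2 = 10^(−1.59) × 1110×10^-6 = 2.853×10^-5 mol/kg
α₀ = 1/(1 + K1/[H⁺] + K1K2/[H⁺]²) = 1/(1 + 10^+1.45 + 10^-0.15) = 0.03345
DIC = [CO2*]/α₀ = 2.853×10^-5 / 0.03345 = 0.853 mmol/kg

DIC = 0.853 mmol/kg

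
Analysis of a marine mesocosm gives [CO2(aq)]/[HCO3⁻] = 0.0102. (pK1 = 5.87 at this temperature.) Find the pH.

pH = 7.86

From K1 = [H⁺][HCO3⁻]/[CO2(aq)]:  pH = pK1 − log₁₀([CO2(aq)]/[HCO3⁻])
log₁₀(0.0102) = -1.991
pH = 5.87 − (-1.991) = 7.86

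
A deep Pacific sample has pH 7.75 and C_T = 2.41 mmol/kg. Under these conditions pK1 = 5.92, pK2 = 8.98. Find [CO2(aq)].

[CO2*] = 0.0332 mmol/kg

α₀ = 1 / (1 + K1/[H⁺] + K1K2/[H⁺]²) = 1 / (1 + 10^+1.83 + 10^+0.60)
   = 1 / (1 + 67.608 + 3.9811) = 1/72.589 = 0.01378
[CO2*] = α₀ × DIC = 0.01378 × 2.41 = 0.0332 mmol/kg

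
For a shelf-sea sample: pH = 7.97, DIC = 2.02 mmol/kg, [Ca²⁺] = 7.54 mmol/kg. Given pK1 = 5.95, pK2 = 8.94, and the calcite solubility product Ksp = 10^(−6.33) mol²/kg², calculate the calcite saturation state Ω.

α₂ = 1 / (1 + [H⁺]/K2 + [H⁺]²/(K1K2)) = 1 / (1 + 10^+0.97 + 10^-1.05)
   = 1 / (1 + 9.3325 + 0.089125) = 1/10.422 = 0.09595
[CO3²⁻] = α₂ × DIC = 0.09595 × 2.02 = 0.1938 mmol/kg
Ksp = 10^(−6.33) = 4.677×10^-7
Ω = [Ca²⁺][CO3²⁻]/Ksp = (7.54×10^-3)(1.938×10^-4) / 4.677×10^-7 = 3.12

Ω = 3.12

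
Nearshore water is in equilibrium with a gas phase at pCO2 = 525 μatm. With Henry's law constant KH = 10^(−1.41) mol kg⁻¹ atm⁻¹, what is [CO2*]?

[CO2*] = 20.4 μmol/kg

KH = 10^(−1.41) = 3.890×10^-2 mol kg⁻¹ atm⁻¹
[CO2*] = KH · pCO2 = 3.890×10^-2 × 525×10^-6 atm = 2.04×10^-5 mol/kg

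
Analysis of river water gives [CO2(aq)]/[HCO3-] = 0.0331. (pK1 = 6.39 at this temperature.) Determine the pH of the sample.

From K1 = [H⁺][HCO3-]/[CO2(aq)]:  pH = pK1 − log₁₀([CO2(aq)]/[HCO3-])
log₁₀(0.0331) = -1.480
pH = 6.39 − (-1.480) = 7.87

pH = 7.87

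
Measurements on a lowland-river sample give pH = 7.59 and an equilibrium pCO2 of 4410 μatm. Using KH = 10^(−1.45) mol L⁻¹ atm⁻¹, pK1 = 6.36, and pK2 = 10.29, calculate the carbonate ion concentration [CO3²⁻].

[CO2*] = KH · pCO2 = 10^(−1.45) × 4410×10^-6 = 1.565×10^-4 mol/L
α₀ = 1/(1 + K1/[H⁺] + K1K2/[H⁺]²) = 1/(1 + 10^+1.23 + 10^-1.47) = 0.05551
DIC = [CO2*]/α₀ = 1.565×10^-4 / 0.05551 = 2.819 mmol/L
[CO3²⁻] = α₂·DIC; α₂ = 0.001881, so [CO3²⁻] = 0.001881 × 2.819 = 0.00530 mmol/L = 5.30 μmol/L

[CO3²⁻] = 5.30 μmol/L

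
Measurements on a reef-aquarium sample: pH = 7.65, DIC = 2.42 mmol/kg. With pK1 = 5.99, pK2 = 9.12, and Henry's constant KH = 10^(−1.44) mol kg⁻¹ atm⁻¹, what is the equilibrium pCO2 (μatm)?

α₀ = 1 / (1 + K1/[H⁺] + K1K2/[H⁺]²) = 1 / (1 + 10^+1.66 + 10^+0.19)
   = 1 / (1 + 45.709 + 1.5488) = 1/48.258 = 0.02072
[CO2*] = α₀ × DIC = 0.02072 × 2.42 = 0.05015 mmol/kg
pCO2 = [CO2*]/KH = 5.015×10^-5 / 3.631×10^-2 = 1380 μatm

pCO2 = 1380 μatm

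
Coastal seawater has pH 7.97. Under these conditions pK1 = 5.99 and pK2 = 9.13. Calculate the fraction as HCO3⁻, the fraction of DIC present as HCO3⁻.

α₁ = 0.926

α₁ = 1 / (1 + [H⁺]/K1 + K2/[H⁺]) = 1 / (1 + 10^-1.98 + 10^-1.16)
   = 1 / (1 + 0.010471 + 0.069183) = 1/1.0797 = 0.9262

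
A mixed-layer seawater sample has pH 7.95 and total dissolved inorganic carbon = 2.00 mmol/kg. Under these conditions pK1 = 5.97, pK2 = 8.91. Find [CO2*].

[CO2*] = 18.7 μmol/kg

α₀ = 1 / (1 + K1/[H⁺] + K1K2/[H⁺]²) = 1 / (1 + 10^+1.98 + 10^+1.02)
   = 1 / (1 + 95.499 + 10.471) = 1/106.97 = 0.009348
[CO2*] = α₀ × DIC = 0.009348 × 2.00 = 0.0187 mmol/kg = 18.7 μmol/kg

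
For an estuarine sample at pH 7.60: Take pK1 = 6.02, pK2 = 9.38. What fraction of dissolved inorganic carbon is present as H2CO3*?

α₀ = 0.0252

α₀ = 1 / (1 + K1/[H⁺] + K1K2/[H⁺]²) = 1 / (1 + 10^+1.58 + 10^-0.20)
   = 1 / (1 + 38.019 + 0.63096) = 1/39.650 = 0.02522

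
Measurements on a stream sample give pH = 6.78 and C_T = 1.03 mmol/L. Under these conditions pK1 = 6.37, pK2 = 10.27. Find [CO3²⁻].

α₂ = 1 / (1 + [H⁺]/K2 + [H⁺]²/(K1K2)) = 1 / (1 + 10^+3.49 + 10^+3.08)
   = 1 / (1 + 3090.3 + 1202.3) = 1/4293.6 = 0.0002329
[CO3²⁻] = α₂ × DIC = 0.0002329 × 1.03 = 0.000240 mmol/L = 0.240 μmol/L

[CO3²⁻] = 0.240 μmol/L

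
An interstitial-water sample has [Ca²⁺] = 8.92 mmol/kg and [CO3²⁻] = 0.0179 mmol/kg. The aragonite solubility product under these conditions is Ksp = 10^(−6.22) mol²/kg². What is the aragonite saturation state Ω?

Ω = 0.265

Ksp = 10^(−6.22) = 6.026×10^-7
Ω = [Ca²⁺][CO3²⁻]/Ksp = (8.92×10^-3)(0.0179×10^-3) / 6.026×10^-7 = 0.265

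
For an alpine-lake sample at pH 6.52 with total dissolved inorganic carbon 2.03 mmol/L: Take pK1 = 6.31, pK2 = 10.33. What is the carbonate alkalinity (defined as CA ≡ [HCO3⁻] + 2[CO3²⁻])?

CA = [HCO3⁻] + 2[CO3²⁻] = (α₁ + 2α₂)·DIC
At pH 6.52: [H⁺]/K1 = 10^-0.21 = 0.61660, K2/[H⁺] = 10^-3.81 = 0.00015488
α₁ = 1/(1 + 0.61660 + 0.00015488) = 1/1.6167 = 0.6185; α₂ = α₁·K2/[H⁺] = 9.580×10^-5
α₁ + 2α₂ = 0.6187
CA = 0.6187 × 2.03 = 1.26 mmol/L

CA = 1.26 mmol/L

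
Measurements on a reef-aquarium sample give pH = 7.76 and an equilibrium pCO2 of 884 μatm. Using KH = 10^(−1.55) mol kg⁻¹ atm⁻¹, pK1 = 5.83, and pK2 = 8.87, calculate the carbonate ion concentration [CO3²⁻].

[CO3²⁻] = 0.165 mmol/kg

[CO2*] = KH · pCO2 = 10^(−1.55) × 884×10^-6 = 2.491×10^-5 mol/kg
α₀ = 1/(1 + K1/[H⁺] + K1K2/[H⁺]²) = 1/(1 + 10^+1.93 + 10^+0.82) = 0.01079
DIC = [CO2*]/α₀ = 2.491×10^-5 / 0.01079 = 2.310 mmol/kg
[CO3²⁻] = α₂·DIC; α₂ = 0.07126, so [CO3²⁻] = 0.07126 × 2.310 = 0.165 mmol/kg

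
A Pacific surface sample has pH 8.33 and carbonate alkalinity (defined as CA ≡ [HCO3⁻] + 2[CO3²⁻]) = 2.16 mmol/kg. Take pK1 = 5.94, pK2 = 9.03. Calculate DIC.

DIC = 1.86 mmol/kg

CA = [HCO3⁻] + 2[CO3²⁻] = (α₁ + 2α₂)·DIC
At pH 8.33: [H⁺]/K1 = 10^-2.39 = 0.0040738, K2/[H⁺] = 10^-0.70 = 0.19953
α₁ = 1/(1 + 0.0040738 + 0.19953) = 1/1.2036 = 0.8308; α₂ = α₁·K2/[H⁺] = 0.1658
α₁ + 2α₂ = 1.1624
DIC = CA / (α₁ + 2α₂) = 2.16 / 1.1624 = 1.86 mmol/kg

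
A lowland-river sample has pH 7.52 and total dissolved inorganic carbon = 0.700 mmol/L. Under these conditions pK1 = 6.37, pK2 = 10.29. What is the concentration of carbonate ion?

[CO3²⁻] = 1.11 μmol/L

α₂ = 1 / (1 + [H⁺]/K2 + [H⁺]²/(K1K2)) = 1 / (1 + 10^+2.77 + 10^+1.62)
   = 1 / (1 + 588.84 + 41.687) = 1/631.53 = 0.001583
[CO3²⁻] = α₂ × DIC = 0.001583 × 0.700 = 0.00111 mmol/L = 1.11 μmol/L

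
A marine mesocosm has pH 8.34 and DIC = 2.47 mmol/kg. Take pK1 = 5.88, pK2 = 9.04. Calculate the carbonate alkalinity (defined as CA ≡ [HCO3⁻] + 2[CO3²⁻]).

CA = 2.87 mmol/kg

CA = [HCO3⁻] + 2[CO3²⁻] = (α₁ + 2α₂)·DIC
At pH 8.34: [H⁺]/K1 = 10^-2.46 = 0.0034674, K2/[H⁺] = 10^-0.70 = 0.19953
α₁ = 1/(1 + 0.0034674 + 0.19953) = 1/1.2030 = 0.8313; α₂ = α₁·K2/[H⁺] = 0.1659
α₁ + 2α₂ = 1.1630
CA = 1.1630 × 2.47 = 2.87 mmol/kg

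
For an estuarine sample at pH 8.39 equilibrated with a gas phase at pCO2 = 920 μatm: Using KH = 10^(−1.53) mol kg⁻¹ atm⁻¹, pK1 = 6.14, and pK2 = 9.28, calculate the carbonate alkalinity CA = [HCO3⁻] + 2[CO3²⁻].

CA = 6.07 mmol/kg

[CO2*] = KH · pCO2 = 10^(−1.53) × 920×10^-6 = 2.715×10^-5 mol/kg
α₀ = 1/(1 + K1/[H⁺] + K1K2/[H⁺]²) = 1/(1 + 10^+2.25 + 10^+1.36) = 0.004957
DIC = [CO2*]/α₀ = 2.715×10^-5 / 0.004957 = 5.477 mmol/kg
CA = (α₁ + 2α₂)·DIC = (0.8815 + 2×0.1136) × 5.477 = 6.07 mmol/kg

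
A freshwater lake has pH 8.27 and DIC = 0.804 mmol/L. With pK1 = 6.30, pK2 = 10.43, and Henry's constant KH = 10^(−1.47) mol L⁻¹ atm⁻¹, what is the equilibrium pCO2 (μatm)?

α₀ = 1 / (1 + K1/[H⁺] + K1K2/[H⁺]²) = 1 / (1 + 10^+1.97 + 10^-0.19)
   = 1 / (1 + 93.325 + 0.64565) = 1/94.971 = 0.01053
[CO2*] = α₀ × DIC = 0.01053 × 0.804 = 0.008466 mmol/L = 8.466 μmol/L
pCO2 = [CO2*]/KH = 8.466×10^-6 / 3.388×10^-2 = 250 μatm

pCO2 = 250 μatm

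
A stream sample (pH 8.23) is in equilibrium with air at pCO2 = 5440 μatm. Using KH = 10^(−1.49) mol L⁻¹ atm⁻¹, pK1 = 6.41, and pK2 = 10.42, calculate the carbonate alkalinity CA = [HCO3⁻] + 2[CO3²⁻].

CA = 11.8 mmol/L

[CO2*] = KH · pCO2 = 10^(−1.49) × 5440×10^-6 = 1.760×10^-4 mol/L
α₀ = 1/(1 + K1/[H⁺] + K1K2/[H⁺]²) = 1/(1 + 10^+1.82 + 10^-0.37) = 0.01482
DIC = [CO2*]/α₀ = 1.760×10^-4 / 0.01482 = 11.88 mmol/L
CA = (α₁ + 2α₂)·DIC = (0.9789 + 2×0.006320) × 11.88 = 11.8 mmol/L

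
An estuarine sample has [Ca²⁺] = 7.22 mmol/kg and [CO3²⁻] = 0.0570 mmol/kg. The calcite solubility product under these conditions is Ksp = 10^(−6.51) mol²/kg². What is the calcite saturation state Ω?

Ksp = 10^(−6.51) = 3.090×10^-7
Ω = [Ca²⁺][CO3²⁻]/Ksp = (7.22×10^-3)(0.0570×10^-3) / 3.090×10^-7 = 1.33

Ω = 1.33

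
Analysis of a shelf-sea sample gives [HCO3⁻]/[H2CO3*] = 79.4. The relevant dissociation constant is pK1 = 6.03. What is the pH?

From K1 = [H⁺][HCO3⁻]/[H2CO3*]:  pH = pK1 + log₁₀([HCO3⁻]/[H2CO3*])
log₁₀(79.4) = +1.900
pH = 6.03 + (+1.900) = 7.93

pH = 7.93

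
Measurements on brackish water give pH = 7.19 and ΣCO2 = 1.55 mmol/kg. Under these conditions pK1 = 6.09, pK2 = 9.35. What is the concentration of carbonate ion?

α₂ = 1 / (1 + [H⁺]/K2 + [H⁺]²/(K1K2)) = 1 / (1 + 10^+2.16 + 10^+1.06)
   = 1 / (1 + 144.54 + 11.482) = 1/157.03 = 0.006368
[CO3²⁻] = α₂ × DIC = 0.006368 × 1.55 = 0.00987 mmol/kg = 9.87 μmol/kg

[CO3²⁻] = 9.87 μmol/kg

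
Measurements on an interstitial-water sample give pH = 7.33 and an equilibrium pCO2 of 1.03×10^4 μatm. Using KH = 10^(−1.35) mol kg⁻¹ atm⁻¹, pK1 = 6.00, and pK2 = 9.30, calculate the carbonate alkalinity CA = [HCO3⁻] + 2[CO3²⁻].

CA = 10.0 mmol/kg

[CO2*] = KH · pCO2 = 10^(−1.35) × 1.03×10^4×10^-6 = 4.601×10^-4 mol/kg
α₀ = 1/(1 + K1/[H⁺] + K1K2/[H⁺]²) = 1/(1 + 10^+1.33 + 10^-0.64) = 0.04423
DIC = [CO2*]/α₀ = 4.601×10^-4 / 0.04423 = 10.40 mmol/kg
CA = (α₁ + 2α₂)·DIC = (0.9456 + 2×0.01013) × 10.40 = 10.0 mmol/kg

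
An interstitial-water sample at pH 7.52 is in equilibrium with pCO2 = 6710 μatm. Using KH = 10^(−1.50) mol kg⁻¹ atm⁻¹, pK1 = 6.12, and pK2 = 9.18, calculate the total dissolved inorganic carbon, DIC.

[CO2*] = KH · pCO2 = 10^(−1.50) × 6710×10^-6 = 2.122×10^-4 mol/kg
α₀ = 1/(1 + K1/[H⁺] + K1K2/[H⁺]²) = 1/(1 + 10^+1.40 + 10^-0.26) = 0.03750
DIC = [CO2*]/α₀ = 2.122×10^-4 / 0.03750 = 5.66 mmol/kg

DIC = 5.66 mmol/kg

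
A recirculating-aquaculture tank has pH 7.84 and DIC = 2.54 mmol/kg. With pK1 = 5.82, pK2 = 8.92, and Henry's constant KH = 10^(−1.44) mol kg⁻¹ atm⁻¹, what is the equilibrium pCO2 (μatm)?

pCO2 = 611 μatm

α₀ = 1 / (1 + K1/[H⁺] + K1K2/[H⁺]²) = 1 / (1 + 10^+2.02 + 10^+0.94)
   = 1 / (1 + 104.71 + 8.7096) = 1/114.42 = 0.008740
[CO2*] = α₀ × DIC = 0.008740 × 2.54 = 0.02220 mmol/kg
pCO2 = [CO2*]/KH = 2.220×10^-5 / 3.631×10^-2 = 611 μatm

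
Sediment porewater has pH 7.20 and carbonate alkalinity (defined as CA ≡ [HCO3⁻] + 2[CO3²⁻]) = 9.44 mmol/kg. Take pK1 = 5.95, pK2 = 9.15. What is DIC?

DIC = 9.86 mmol/kg

CA = [HCO3⁻] + 2[CO3²⁻] = (α₁ + 2α₂)·DIC
At pH 7.20: [H⁺]/K1 = 10^-1.25 = 0.056234, K2/[H⁺] = 10^-1.95 = 0.011220
α₁ = 1/(1 + 0.056234 + 0.011220) = 1/1.0675 = 0.9368; α₂ = α₁·K2/[H⁺] = 0.01051
α₁ + 2α₂ = 0.9578
DIC = CA / (α₁ + 2α₂) = 9.44 / 0.9578 = 9.86 mmol/kg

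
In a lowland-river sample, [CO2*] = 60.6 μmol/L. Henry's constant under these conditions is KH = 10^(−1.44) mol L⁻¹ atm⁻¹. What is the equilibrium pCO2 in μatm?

KH = 10^(−1.44) = 3.631×10^-2 mol L⁻¹ atm⁻¹
pCO2 = [CO2*]/KH = 60.6×10^-6 / 3.631×10^-2 = 1.67×10^-3 atm = 1670 μatm

pCO2 = 1670 μatm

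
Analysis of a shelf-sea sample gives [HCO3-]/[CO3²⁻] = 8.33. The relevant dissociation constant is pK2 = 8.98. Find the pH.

From K2 = [H⁺][CO3²⁻]/[HCO3-]:  pH = pK2 − log₁₀([HCO3-]/[CO3²⁻])
log₁₀(8.33) = +0.921
pH = 8.98 − (+0.921) = 8.06

pH = 8.06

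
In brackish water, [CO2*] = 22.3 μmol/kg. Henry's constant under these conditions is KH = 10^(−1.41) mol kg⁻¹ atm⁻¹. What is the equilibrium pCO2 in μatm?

pCO2 = 573 μatm

KH = 10^(−1.41) = 3.890×10^-2 mol kg⁻¹ atm⁻¹
pCO2 = [CO2*]/KH = 22.3×10^-6 / 3.890×10^-2 = 5.73×10^-4 atm = 573 μatm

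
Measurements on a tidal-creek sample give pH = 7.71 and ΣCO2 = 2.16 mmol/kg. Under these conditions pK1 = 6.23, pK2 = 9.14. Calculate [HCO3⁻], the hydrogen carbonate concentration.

α₁ = 1 / (1 + [H⁺]/K1 + K2/[H⁺]) = 1 / (1 + 10^-1.48 + 10^-1.43)
   = 1 / (1 + 0.033113 + 0.037154) = 1/1.0703 = 0.9343
[HCO3⁻] = α₁ × DIC = 0.9343 × 2.16 = 2.02 mmol/kg

[HCO3⁻] = 2.02 mmol/kg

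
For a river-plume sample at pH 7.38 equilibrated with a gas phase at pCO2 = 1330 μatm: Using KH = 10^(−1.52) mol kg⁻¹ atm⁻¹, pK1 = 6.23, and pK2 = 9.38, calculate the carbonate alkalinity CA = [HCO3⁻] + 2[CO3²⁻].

CA = 0.579 mmol/kg

[CO2*] = KH · pCO2 = 10^(−1.52) × 1330×10^-6 = 4.017×10^-5 mol/kg
α₀ = 1/(1 + K1/[H⁺] + K1K2/[H⁺]²) = 1/(1 + 10^+1.15 + 10^-0.85) = 0.06550
DIC = [CO2*]/α₀ = 4.017×10^-5 / 0.06550 = 0.6132 mmol/kg
CA = (α₁ + 2α₂)·DIC = (0.9252 + 2×0.009252) × 0.6132 = 0.579 mmol/kg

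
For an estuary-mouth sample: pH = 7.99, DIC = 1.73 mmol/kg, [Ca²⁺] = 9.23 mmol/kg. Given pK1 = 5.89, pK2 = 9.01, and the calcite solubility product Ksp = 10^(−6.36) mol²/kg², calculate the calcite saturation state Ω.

Ω = 3.17

α₂ = 1 / (1 + [H⁺]/K2 + [H⁺]²/(K1K2)) = 1 / (1 + 10^+1.02 + 10^-1.08)
   = 1 / (1 + 10.471 + 0.083176) = 1/11.554 = 0.08655
[CO3²⁻] = α₂ × DIC = 0.08655 × 1.73 = 0.1497 mmol/kg
Ksp = 10^(−6.36) = 4.365×10^-7
Ω = [Ca²⁺][CO3²⁻]/Ksp = (9.23×10^-3)(1.497×10^-4) / 4.365×10^-7 = 3.17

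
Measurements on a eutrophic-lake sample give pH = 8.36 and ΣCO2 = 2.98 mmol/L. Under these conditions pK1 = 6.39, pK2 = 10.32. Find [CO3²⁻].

α₂ = 1 / (1 + [H⁺]/K2 + [H⁺]²/(K1K2)) = 1 / (1 + 10^+1.96 + 10^-0.01)
   = 1 / (1 + 91.201 + 0.97724) = 1/93.178 = 0.01073
[CO3²⁻] = α₂ × DIC = 0.01073 × 2.98 = 0.0320 mmol/L

[CO3²⁻] = 0.0320 mmol/L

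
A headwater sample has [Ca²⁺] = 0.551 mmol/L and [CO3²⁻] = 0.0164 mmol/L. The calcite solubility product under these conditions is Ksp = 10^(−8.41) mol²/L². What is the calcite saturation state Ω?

Ω = 2.32

Ksp = 10^(−8.41) = 3.890×10^-9
Ω = [Ca²⁺][CO3²⁻]/Ksp = (0.551×10^-3)(0.0164×10^-3) / 3.890×10^-9 = 2.32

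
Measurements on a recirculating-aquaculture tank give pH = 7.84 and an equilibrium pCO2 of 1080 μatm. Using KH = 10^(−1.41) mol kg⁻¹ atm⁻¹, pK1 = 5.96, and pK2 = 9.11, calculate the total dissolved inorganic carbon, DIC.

[CO2*] = KH · pCO2 = 10^(−1.41) × 1080×10^-6 = 4.202×10^-5 mol/kg
α₀ = 1/(1 + K1/[H⁺] + K1K2/[H⁺]²) = 1/(1 + 10^+1.88 + 10^+0.61) = 0.01236
DIC = [CO2*]/α₀ = 4.202×10^-5 / 0.01236 = 3.40 mmol/kg

DIC = 3.40 mmol/kg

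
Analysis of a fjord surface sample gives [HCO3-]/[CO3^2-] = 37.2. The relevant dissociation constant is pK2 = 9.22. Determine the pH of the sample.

From K2 = [H⁺][CO3^2-]/[HCO3-]:  pH = pK2 − log₁₀([HCO3-]/[CO3^2-])
log₁₀(37.2) = +1.571
pH = 9.22 − (+1.571) = 7.65

pH = 7.65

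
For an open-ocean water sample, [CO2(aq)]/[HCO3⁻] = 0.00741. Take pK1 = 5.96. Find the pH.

From K1 = [H⁺][HCO3⁻]/[CO2(aq)]:  pH = pK1 − log₁₀([CO2(aq)]/[HCO3⁻])
log₁₀(0.00741) = -2.130
pH = 5.96 − (-2.130) = 8.09

pH = 8.09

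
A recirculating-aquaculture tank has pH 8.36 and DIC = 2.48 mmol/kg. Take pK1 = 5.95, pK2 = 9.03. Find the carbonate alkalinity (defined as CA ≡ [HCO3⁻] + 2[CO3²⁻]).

CA = [HCO3⁻] + 2[CO3²⁻] = (α₁ + 2α₂)·DIC
At pH 8.36: [H⁺]/K1 = 10^-2.41 = 0.0038905, K2/[H⁺] = 10^-0.67 = 0.21380
α₁ = 1/(1 + 0.0038905 + 0.21380) = 1/1.2177 = 0.8212; α₂ = α₁·K2/[H⁺] = 0.1756
α₁ + 2α₂ = 1.1724
CA = 1.1724 × 2.48 = 2.91 mmol/kg

CA = 2.91 mmol/kg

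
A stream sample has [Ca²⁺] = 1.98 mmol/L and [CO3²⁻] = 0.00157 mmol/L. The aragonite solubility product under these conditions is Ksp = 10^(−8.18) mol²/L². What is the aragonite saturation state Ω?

Ksp = 10^(−8.18) = 6.607×10^-9
Ω = [Ca²⁺][CO3²⁻]/Ksp = (1.98×10^-3)(0.00157×10^-3) / 6.607×10^-9 = 0.471

Ω = 0.471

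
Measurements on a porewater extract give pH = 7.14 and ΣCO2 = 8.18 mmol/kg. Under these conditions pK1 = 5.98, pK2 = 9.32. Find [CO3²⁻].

[CO3²⁻] = 0.0502 mmol/kg

α₂ = 1 / (1 + [H⁺]/K2 + [H⁺]²/(K1K2)) = 1 / (1 + 10^+2.18 + 10^+1.02)
   = 1 / (1 + 151.36 + 10.471) = 1/162.83 = 0.006141
[CO3²⁻] = α₂ × DIC = 0.006141 × 8.18 = 0.0502 mmol/kg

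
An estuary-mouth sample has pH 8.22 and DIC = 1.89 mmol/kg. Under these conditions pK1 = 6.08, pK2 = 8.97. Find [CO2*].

α₀ = 1 / (1 + K1/[H⁺] + K1K2/[H⁺]²) = 1 / (1 + 10^+2.14 + 10^+1.39)
   = 1 / (1 + 138.04 + 24.547) = 1/163.59 = 0.006113
[CO2*] = α₀ × DIC = 0.006113 × 1.89 = 0.0116 mmol/kg = 11.6 μmol/kg

[CO2*] = 11.6 μmol/kg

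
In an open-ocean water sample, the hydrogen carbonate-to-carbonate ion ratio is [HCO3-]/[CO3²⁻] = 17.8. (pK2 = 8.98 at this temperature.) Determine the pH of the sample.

pH = 7.73

From K2 = [H⁺][CO3²⁻]/[HCO3-]:  pH = pK2 − log₁₀([HCO3-]/[CO3²⁻])
log₁₀(17.8) = +1.250
pH = 8.98 − (+1.250) = 7.73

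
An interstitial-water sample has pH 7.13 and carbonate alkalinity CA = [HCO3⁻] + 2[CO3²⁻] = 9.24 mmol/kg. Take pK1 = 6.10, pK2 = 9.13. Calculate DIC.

DIC = 9.99 mmol/kg

CA = [HCO3⁻] + 2[CO3²⁻] = (α₁ + 2α₂)·DIC
At pH 7.13: [H⁺]/K1 = 10^-1.03 = 0.093325, K2/[H⁺] = 10^-2.00 = 0.010000
α₁ = 1/(1 + 0.093325 + 0.010000) = 1/1.1033 = 0.9064; α₂ = α₁·K2/[H⁺] = 0.009064
α₁ + 2α₂ = 0.9245
DIC = CA / (α₁ + 2α₂) = 9.24 / 0.9245 = 9.99 mmol/kg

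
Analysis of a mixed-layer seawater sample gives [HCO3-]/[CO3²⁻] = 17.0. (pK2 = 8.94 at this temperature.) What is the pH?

pH = 7.71

From K2 = [H⁺][CO3²⁻]/[HCO3-]:  pH = pK2 − log₁₀([HCO3-]/[CO3²⁻])
log₁₀(17.0) = +1.230
pH = 8.94 − (+1.230) = 7.71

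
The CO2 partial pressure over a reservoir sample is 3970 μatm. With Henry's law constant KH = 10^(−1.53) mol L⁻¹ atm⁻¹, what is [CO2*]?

KH = 10^(−1.53) = 2.951×10^-2 mol L⁻¹ atm⁻¹
[CO2*] = KH · pCO2 = 2.951×10^-2 × 3970×10^-6 atm = 1.17×10^-4 mol/L

[CO2*] = 117 μmol/L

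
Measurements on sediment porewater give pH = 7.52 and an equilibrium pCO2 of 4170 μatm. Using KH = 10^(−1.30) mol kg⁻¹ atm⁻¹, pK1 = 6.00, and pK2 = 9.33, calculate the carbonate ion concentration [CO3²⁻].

[CO3²⁻] = 0.107 mmol/kg

[CO2*] = KH · pCO2 = 10^(−1.30) × 4170×10^-6 = 2.090×10^-4 mol/kg
α₀ = 1/(1 + K1/[H⁺] + K1K2/[H⁺]²) = 1/(1 + 10^+1.52 + 10^-0.29) = 0.02888
DIC = [CO2*]/α₀ = 2.090×10^-4 / 0.02888 = 7.237 mmol/kg
[CO3²⁻] = α₂·DIC; α₂ = 0.01481, so [CO3²⁻] = 0.01481 × 7.237 = 0.107 mmol/kg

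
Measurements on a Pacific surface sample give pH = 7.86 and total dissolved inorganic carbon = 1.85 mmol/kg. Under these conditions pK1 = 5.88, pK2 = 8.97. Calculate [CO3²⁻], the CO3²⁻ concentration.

α₂ = 1 / (1 + [H⁺]/K2 + [H⁺]²/(K1K2)) = 1 / (1 + 10^+1.11 + 10^-0.87)
   = 1 / (1 + 12.882 + 0.13490) = 1/14.017 = 0.07134
[CO3²⁻] = α₂ × DIC = 0.07134 × 1.85 = 0.132 mmol/kg

[CO3²⁻] = 0.132 mmol/kg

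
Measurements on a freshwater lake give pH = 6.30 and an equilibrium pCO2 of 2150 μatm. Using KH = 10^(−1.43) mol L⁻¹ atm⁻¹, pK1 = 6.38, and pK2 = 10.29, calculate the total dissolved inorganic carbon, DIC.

[CO2*] = KH · pCO2 = 10^(−1.43) × 2150×10^-6 = 7.988×10^-5 mol/L
α₀ = 1/(1 + K1/[H⁺] + K1K2/[H⁺]²) = 1/(1 + 10^-0.08 + 10^-4.07) = 0.5459
DIC = [CO2*]/α₀ = 7.988×10^-5 / 0.5459 = 0.146 mmol/L

DIC = 0.146 mmol/L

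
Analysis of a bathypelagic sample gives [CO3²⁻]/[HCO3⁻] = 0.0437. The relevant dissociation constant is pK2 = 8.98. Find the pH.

pH = 7.62

From K2 = [H⁺][CO3²⁻]/[HCO3⁻]:  pH = pK2 + log₁₀([CO3²⁻]/[HCO3⁻])
log₁₀(0.0437) = -1.360
pH = 8.98 + (-1.360) = 7.62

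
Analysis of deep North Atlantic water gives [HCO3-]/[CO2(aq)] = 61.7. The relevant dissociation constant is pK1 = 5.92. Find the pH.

From K1 = [H⁺][HCO3-]/[CO2(aq)]:  pH = pK1 + log₁₀([HCO3-]/[CO2(aq)])
log₁₀(61.7) = +1.790
pH = 5.92 + (+1.790) = 7.71

pH = 7.71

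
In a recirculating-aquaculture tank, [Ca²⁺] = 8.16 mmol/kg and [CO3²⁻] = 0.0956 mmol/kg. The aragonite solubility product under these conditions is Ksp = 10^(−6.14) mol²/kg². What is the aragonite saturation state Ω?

Ω = 1.08

Ksp = 10^(−6.14) = 7.244×10^-7
Ω = [Ca²⁺][CO3²⁻]/Ksp = (8.16×10^-3)(0.0956×10^-3) / 7.244×10^-7 = 1.08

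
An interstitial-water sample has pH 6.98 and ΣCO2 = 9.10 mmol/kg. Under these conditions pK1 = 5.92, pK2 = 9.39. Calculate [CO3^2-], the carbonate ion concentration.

α₂ = 1 / (1 + [H⁺]/K2 + [H⁺]²/(K1K2)) = 1 / (1 + 10^+2.41 + 10^+1.35)
   = 1 / (1 + 257.04 + 22.387) = 1/280.43 = 0.003566
[CO3²⁻] = α₂ × DIC = 0.003566 × 9.10 = 0.0325 mmol/kg

[CO3²⁻] = 0.0325 mmol/kg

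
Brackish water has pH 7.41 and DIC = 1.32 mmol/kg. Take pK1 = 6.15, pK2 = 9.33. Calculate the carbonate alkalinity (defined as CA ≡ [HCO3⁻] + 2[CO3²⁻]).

CA = 1.27 mmol/kg

CA = [HCO3⁻] + 2[CO3²⁻] = (α₁ + 2α₂)·DIC
At pH 7.41: [H⁺]/K1 = 10^-1.26 = 0.054954, K2/[H⁺] = 10^-1.92 = 0.012023
α₁ = 1/(1 + 0.054954 + 0.012023) = 1/1.0670 = 0.9372; α₂ = α₁·K2/[H⁺] = 0.01127
α₁ + 2α₂ = 0.9598
CA = 0.9598 × 1.32 = 1.27 mmol/kg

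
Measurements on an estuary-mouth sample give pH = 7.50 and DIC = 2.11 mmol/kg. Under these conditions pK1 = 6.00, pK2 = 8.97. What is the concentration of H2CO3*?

α₀ = 1 / (1 + K1/[H⁺] + K1K2/[H⁺]²) = 1 / (1 + 10^+1.50 + 10^+0.03)
   = 1 / (1 + 31.623 + 1.0715) = 1/33.694 = 0.02968
[CO2*] = α₀ × DIC = 0.02968 × 2.11 = 0.0626 mmol/kg

[CO2*] = 0.0626 mmol/kg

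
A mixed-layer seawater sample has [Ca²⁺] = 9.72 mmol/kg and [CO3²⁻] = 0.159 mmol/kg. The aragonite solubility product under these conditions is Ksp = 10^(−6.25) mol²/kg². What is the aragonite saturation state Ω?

Ω = 2.75

Ksp = 10^(−6.25) = 5.623×10^-7
Ω = [Ca²⁺][CO3²⁻]/Ksp = (9.72×10^-3)(0.159×10^-3) / 5.623×10^-7 = 2.75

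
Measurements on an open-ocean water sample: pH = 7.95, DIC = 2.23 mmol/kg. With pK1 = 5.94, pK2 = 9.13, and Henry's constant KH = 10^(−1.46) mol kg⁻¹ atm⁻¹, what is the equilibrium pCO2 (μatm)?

α₀ = 1 / (1 + K1/[H⁺] + K1K2/[H⁺]²) = 1 / (1 + 10^+2.01 + 10^+0.83)
   = 1 / (1 + 102.33 + 6.7608) = 1/110.09 = 0.009083
[CO2*] = α₀ × DIC = 0.009083 × 2.23 = 0.02026 mmol/kg
pCO2 = [CO2*]/KH = 2.026×10^-5 / 3.467×10^-2 = 584 μatm

pCO2 = 584 μatm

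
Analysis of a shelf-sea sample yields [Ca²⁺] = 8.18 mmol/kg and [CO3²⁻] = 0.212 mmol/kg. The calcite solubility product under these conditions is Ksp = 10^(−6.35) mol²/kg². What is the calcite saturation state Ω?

Ksp = 10^(−6.35) = 4.467×10^-7
Ω = [Ca²⁺][CO3²⁻]/Ksp = (8.18×10^-3)(0.212×10^-3) / 4.467×10^-7 = 3.88

Ω = 3.88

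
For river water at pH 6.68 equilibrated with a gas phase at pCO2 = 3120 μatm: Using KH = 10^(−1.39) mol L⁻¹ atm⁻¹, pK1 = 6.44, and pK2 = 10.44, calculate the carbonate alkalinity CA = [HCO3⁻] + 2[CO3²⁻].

CA = 0.221 mmol/L

[CO2*] = KH · pCO2 = 10^(−1.39) × 3120×10^-6 = 1.271×10^-4 mol/L
α₀ = 1/(1 + K1/[H⁺] + K1K2/[H⁺]²) = 1/(1 + 10^+0.24 + 10^-3.52) = 0.3652
DIC = [CO2*]/α₀ = 1.271×10^-4 / 0.3652 = 0.3480 mmol/L
CA = (α₁ + 2α₂)·DIC = (0.6347 + 2×0.0001103) × 0.3480 = 0.221 mmol/L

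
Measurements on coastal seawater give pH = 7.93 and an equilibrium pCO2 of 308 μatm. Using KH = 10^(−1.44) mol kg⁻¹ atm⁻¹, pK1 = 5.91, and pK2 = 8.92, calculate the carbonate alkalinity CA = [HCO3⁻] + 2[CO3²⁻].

CA = 1.41 mmol/kg

[CO2*] = KH · pCO2 = 10^(−1.44) × 308×10^-6 = 1.118×10^-5 mol/kg
α₀ = 1/(1 + K1/[H⁺] + K1K2/[H⁺]²) = 1/(1 + 10^+2.02 + 10^+1.03) = 0.008589
DIC = [CO2*]/α₀ = 1.118×10^-5 / 0.008589 = 1.302 mmol/kg
CA = (α₁ + 2α₂)·DIC = (0.8994 + 2×0.09203) × 1.302 = 1.41 mmol/kg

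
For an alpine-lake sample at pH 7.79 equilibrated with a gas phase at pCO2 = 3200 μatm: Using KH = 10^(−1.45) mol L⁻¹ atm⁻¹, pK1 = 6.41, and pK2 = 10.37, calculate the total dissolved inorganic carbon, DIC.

DIC = 2.84 mmol/L

[CO2*] = KH · pCO2 = 10^(−1.45) × 3200×10^-6 = 1.135×10^-4 mol/L
α₀ = 1/(1 + K1/[H⁺] + K1K2/[H⁺]²) = 1/(1 + 10^+1.38 + 10^-1.20) = 0.03992
DIC = [CO2*]/α₀ = 1.135×10^-4 / 0.03992 = 2.84 mmol/L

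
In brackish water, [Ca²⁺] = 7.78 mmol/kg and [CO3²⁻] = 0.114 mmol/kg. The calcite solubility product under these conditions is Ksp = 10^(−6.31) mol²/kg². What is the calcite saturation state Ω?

Ksp = 10^(−6.31) = 4.898×10^-7
Ω = [Ca²⁺][CO3²⁻]/Ksp = (7.78×10^-3)(0.114×10^-3) / 4.898×10^-7 = 1.81

Ω = 1.81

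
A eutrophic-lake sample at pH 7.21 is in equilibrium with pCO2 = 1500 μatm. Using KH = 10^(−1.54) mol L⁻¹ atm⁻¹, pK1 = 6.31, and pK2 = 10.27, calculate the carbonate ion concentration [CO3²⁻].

[CO2*] = KH · pCO2 = 10^(−1.54) × 1500×10^-6 = 4.326×10^-5 mol/L
α₀ = 1/(1 + K1/[H⁺] + K1K2/[H⁺]²) = 1/(1 + 10^+0.90 + 10^-2.16) = 0.1117
DIC = [CO2*]/α₀ = 4.326×10^-5 / 0.1117 = 0.3872 mmol/L
[CO3²⁻] = α₂·DIC; α₂ = 0.0007730, so [CO3²⁻] = 0.0007730 × 0.3872 = 0.000299 mmol/L = 0.299 μmol/L

[CO3²⁻] = 0.299 μmol/L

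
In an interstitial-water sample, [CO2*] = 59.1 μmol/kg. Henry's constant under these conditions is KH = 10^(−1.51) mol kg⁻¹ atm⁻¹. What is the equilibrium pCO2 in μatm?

KH = 10^(−1.51) = 3.090×10^-2 mol kg⁻¹ atm⁻¹
pCO2 = [CO2*]/KH = 59.1×10^-6 / 3.090×10^-2 = 1.91×10^-3 atm = 1910 μatm

pCO2 = 1910 μatm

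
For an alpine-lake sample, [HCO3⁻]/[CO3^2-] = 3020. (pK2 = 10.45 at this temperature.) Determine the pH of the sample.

pH = 6.97

From K2 = [H⁺][CO3^2-]/[HCO3⁻]:  pH = pK2 − log₁₀([HCO3⁻]/[CO3^2-])
log₁₀(3020) = +3.480
pH = 10.45 − (+3.480) = 6.97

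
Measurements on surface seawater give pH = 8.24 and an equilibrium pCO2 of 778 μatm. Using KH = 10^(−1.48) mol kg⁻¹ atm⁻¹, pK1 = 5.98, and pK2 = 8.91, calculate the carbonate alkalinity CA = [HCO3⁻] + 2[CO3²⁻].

CA = 6.69 mmol/kg

[CO2*] = KH · pCO2 = 10^(−1.48) × 778×10^-6 = 2.576×10^-5 mol/kg
α₀ = 1/(1 + K1/[H⁺] + K1K2/[H⁺]²) = 1/(1 + 10^+2.26 + 10^+1.59) = 0.004507
DIC = [CO2*]/α₀ = 2.576×10^-5 / 0.004507 = 5.716 mmol/kg
CA = (α₁ + 2α₂)·DIC = (0.8201 + 2×0.1753) × 5.716 = 6.69 mmol/kg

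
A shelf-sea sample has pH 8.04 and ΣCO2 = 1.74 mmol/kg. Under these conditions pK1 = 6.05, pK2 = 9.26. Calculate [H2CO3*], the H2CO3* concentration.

[CO2*] = 16.6 μmol/kg

α₀ = 1 / (1 + K1/[H⁺] + K1K2/[H⁺]²) = 1 / (1 + 10^+1.99 + 10^+0.77)
   = 1 / (1 + 97.724 + 5.8884) = 1/104.61 = 0.009559
[CO2*] = α₀ × DIC = 0.009559 × 1.74 = 0.0166 mmol/kg = 16.6 μmol/kg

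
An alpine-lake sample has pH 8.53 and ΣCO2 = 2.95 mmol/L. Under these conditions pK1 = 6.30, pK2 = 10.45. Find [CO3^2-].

α₂ = 1 / (1 + [H⁺]/K2 + [H⁺]²/(K1K2)) = 1 / (1 + 10^+1.92 + 10^-0.31)
   = 1 / (1 + 83.176 + 0.48978) = 1/84.666 = 0.01181
[CO3²⁻] = α₂ × DIC = 0.01181 × 2.95 = 0.0348 mmol/L

[CO3²⁻] = 0.0348 mmol/L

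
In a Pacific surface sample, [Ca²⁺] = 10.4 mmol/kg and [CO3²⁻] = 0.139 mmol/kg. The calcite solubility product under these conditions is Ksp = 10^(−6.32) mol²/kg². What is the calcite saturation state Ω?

Ω = 3.02

Ksp = 10^(−6.32) = 4.786×10^-7
Ω = [Ca²⁺][CO3²⁻]/Ksp = (10.4×10^-3)(0.139×10^-3) / 4.786×10^-7 = 3.02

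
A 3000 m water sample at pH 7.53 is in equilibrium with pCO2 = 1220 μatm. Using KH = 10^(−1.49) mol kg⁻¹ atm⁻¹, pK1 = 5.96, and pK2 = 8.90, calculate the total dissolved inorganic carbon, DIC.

[CO2*] = KH · pCO2 = 10^(−1.49) × 1220×10^-6 = 3.948×10^-5 mol/kg
α₀ = 1/(1 + K1/[H⁺] + K1K2/[H⁺]²) = 1/(1 + 10^+1.57 + 10^+0.20) = 0.02516
DIC = [CO2*]/α₀ = 3.948×10^-5 / 0.02516 = 1.57 mmol/kg

DIC = 1.57 mmol/kg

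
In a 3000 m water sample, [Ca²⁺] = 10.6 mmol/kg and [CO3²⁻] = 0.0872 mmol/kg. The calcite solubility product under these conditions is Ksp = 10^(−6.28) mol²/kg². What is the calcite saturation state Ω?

Ksp = 10^(−6.28) = 5.248×10^-7
Ω = [Ca²⁺][CO3²⁻]/Ksp = (10.6×10^-3)(0.0872×10^-3) / 5.248×10^-7 = 1.76

Ω = 1.76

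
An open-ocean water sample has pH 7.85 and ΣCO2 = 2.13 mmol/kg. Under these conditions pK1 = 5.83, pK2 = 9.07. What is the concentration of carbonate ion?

[CO3²⁻] = 0.120 mmol/kg

α₂ = 1 / (1 + [H⁺]/K2 + [H⁺]²/(K1K2)) = 1 / (1 + 10^+1.22 + 10^-0.80)
   = 1 / (1 + 16.596 + 0.15849) = 1/17.754 = 0.05632
[CO3²⁻] = α₂ × DIC = 0.05632 × 2.13 = 0.120 mmol/kg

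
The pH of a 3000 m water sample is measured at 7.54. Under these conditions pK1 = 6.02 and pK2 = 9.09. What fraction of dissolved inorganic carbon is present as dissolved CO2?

α₀ = 1 / (1 + K1/[H⁺] + K1K2/[H⁺]²) = 1 / (1 + 10^+1.52 + 10^-0.03)
   = 1 / (1 + 33.113 + 0.93325) = 1/35.046 = 0.02853

α₀ = 0.0285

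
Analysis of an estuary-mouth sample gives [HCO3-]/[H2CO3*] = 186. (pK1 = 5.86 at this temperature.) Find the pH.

pH = 8.13

From K1 = [H⁺][HCO3-]/[H2CO3*]:  pH = pK1 + log₁₀([HCO3-]/[H2CO3*])
log₁₀(186) = +2.270
pH = 5.86 + (+2.270) = 8.13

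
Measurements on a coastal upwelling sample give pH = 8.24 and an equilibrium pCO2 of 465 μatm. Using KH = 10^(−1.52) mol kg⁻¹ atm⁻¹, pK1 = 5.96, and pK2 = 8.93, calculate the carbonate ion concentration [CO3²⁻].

[CO3²⁻] = 0.546 mmol/kg

[CO2*] = KH · pCO2 = 10^(−1.52) × 465×10^-6 = 1.404×10^-5 mol/kg
α₀ = 1/(1 + K1/[H⁺] + K1K2/[H⁺]²) = 1/(1 + 10^+2.28 + 10^+1.59) = 0.004339
DIC = [CO2*]/α₀ = 1.404×10^-5 / 0.004339 = 3.236 mmol/kg
[CO3²⁻] = α₂·DIC; α₂ = 0.1688, so [CO3²⁻] = 0.1688 × 3.236 = 0.546 mmol/kg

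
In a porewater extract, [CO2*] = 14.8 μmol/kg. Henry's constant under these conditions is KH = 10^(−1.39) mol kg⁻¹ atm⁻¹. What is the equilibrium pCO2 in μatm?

KH = 10^(−1.39) = 4.074×10^-2 mol kg⁻¹ atm⁻¹
pCO2 = [CO2*]/KH = 14.8×10^-6 / 4.074×10^-2 = 3.63×10^-4 atm = 363 μatm

pCO2 = 363 μatm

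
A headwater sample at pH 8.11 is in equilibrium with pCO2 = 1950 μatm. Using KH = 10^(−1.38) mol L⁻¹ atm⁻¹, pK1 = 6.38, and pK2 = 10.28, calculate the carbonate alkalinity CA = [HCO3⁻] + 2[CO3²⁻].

CA = 4.42 mmol/L

[CO2*] = KH · pCO2 = 10^(−1.38) × 1950×10^-6 = 8.129×10^-5 mol/L
α₀ = 1/(1 + K1/[H⁺] + K1K2/[H⁺]²) = 1/(1 + 10^+1.73 + 10^-0.44) = 0.01816
DIC = [CO2*]/α₀ = 8.129×10^-5 / 0.01816 = 4.476 mmol/L
CA = (α₁ + 2α₂)·DIC = (0.9752 + 2×0.006593) × 4.476 = 4.42 mmol/L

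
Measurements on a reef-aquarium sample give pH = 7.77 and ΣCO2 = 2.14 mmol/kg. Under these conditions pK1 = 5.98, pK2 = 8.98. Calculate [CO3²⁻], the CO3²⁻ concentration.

[CO3²⁻] = 0.122 mmol/kg

α₂ = 1 / (1 + [H⁺]/K2 + [H⁺]²/(K1K2)) = 1 / (1 + 10^+1.21 + 10^-0.58)
   = 1 / (1 + 16.218 + 0.26303) = 1/17.481 = 0.05720
[CO3²⁻] = α₂ × DIC = 0.05720 × 2.14 = 0.122 mmol/kg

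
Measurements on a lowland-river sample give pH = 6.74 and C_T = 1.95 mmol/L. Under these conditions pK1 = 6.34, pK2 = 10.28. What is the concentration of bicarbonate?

[HCO3⁻] = 1.39 mmol/L

α₁ = 1 / (1 + [H⁺]/K1 + K2/[H⁺]) = 1 / (1 + 10^-0.40 + 10^-3.54)
   = 1 / (1 + 0.39811 + 0.00028840) = 1/1.3984 = 0.7151
[HCO3⁻] = α₁ × DIC = 0.7151 × 1.95 = 1.39 mmol/L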